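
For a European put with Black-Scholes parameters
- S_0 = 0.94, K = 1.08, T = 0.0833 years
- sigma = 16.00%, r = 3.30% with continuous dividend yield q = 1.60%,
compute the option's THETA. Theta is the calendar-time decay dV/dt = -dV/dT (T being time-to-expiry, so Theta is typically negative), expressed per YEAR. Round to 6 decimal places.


d1 = -2.9527435756; d2 = -2.9989223586
phi(d1) = 0.0051011675; exp(-qT) = 0.9986680878; exp(-rT) = 0.9972548748
Theta = -S*exp(-qT)*phi(d1)*sigma/(2*sqrt(T)) + r*K*exp(-rT)*N(-d2) - q*S*exp(-qT)*N(-d1)
N(-d1) = 0.9984251826; N(-d2) = 0.9986453183; sqrt(T) = 0.2886173938
Term 1 = -0.9400 * 0.9986680878 * 0.0051011675 * 0.1600 / (2 * 0.2886173938) = -0.0013273520
Term 2 = 0.0330 * 1.0800 * 0.9972548748 * 0.9986453183 = 0.0354940154
Term 3 = -0.0160 * 0.9400 * 0.9986680878 * 0.9984251826 = -0.0149963143
Theta = -0.0013273520 + (0.0354940154) + (-0.0149963143) = 0.019170

Answer: Theta = 0.019170


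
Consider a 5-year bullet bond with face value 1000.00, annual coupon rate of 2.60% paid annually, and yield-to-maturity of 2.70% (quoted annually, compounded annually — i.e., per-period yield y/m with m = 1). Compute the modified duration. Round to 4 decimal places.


Answer: Modified duration = 4.6273

Derivation:
Coupon per period c = face * coupon_rate / m = 26.000000
Periods per year m = 1; per-period yield y/m = 0.027000
Number of cashflows N = 5
Cashflows (t years, CF_t, discount factor 1/(1+y/m)^(m*t), PV):
  t = 1.0000: CF_t = 26.000000, DF = 0.973710, PV = 25.316456
  t = 2.0000: CF_t = 26.000000, DF = 0.948111, PV = 24.650882
  t = 3.0000: CF_t = 26.000000, DF = 0.923185, PV = 24.002806
  t = 4.0000: CF_t = 26.000000, DF = 0.898914, PV = 23.371768
  t = 5.0000: CF_t = 1026.000000, DF = 0.875282, PV = 898.038887
Price P = sum_t PV_t = 995.380799
First compute Macaulay numerator sum_t t * PV_t:
  t * PV_t at t = 1.0000: 25.316456
  t * PV_t at t = 2.0000: 49.301764
  t * PV_t at t = 3.0000: 72.008418
  t * PV_t at t = 4.0000: 93.487073
  t * PV_t at t = 5.0000: 4490.194433
Macaulay duration D = 4730.308145 / 995.380799 = 4.752260
Modified duration = D / (1 + y/m) = 4.752260 / (1 + 0.027000) = 4.627322


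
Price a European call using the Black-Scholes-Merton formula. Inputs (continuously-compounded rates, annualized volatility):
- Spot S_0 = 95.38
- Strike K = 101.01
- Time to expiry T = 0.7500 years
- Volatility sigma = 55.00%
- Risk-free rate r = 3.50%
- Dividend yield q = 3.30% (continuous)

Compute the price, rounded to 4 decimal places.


Answer: Price = 15.4676

Derivation:
d1 = (ln(S/K) + (r - q + 0.5*sigma^2) * T) / (sigma * sqrt(T)) = 0.12090112
d2 = d1 - sigma * sqrt(T) = -0.35541286
exp(-rT) = 0.97409154; exp(-qT) = 0.97555377
C = S_0 * exp(-qT) * N(d1) - K * exp(-rT) * N(d2)
N(d1) = 0.54811532; N(d2) = 0.36114016
C = 95.3800 * 0.97555377 * 0.54811532 - 101.0100 * 0.97409154 * 0.36114016 = 15.4676


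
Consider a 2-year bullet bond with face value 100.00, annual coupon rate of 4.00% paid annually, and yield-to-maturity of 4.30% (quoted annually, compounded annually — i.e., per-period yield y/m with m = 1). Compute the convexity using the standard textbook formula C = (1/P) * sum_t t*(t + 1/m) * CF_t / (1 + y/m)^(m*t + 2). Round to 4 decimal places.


Answer: Convexity = 5.3737

Derivation:
Coupon per period c = face * coupon_rate / m = 4.000000
Periods per year m = 1; per-period yield y/m = 0.043000
Number of cashflows N = 2
Cashflows (t years, CF_t, discount factor 1/(1+y/m)^(m*t), PV):
  t = 1.0000: CF_t = 4.000000, DF = 0.958773, PV = 3.835091
  t = 2.0000: CF_t = 104.000000, DF = 0.919245, PV = 95.601504
Price P = sum_t PV_t = 99.436595
Convexity numerator sum_t t*(t + 1/m) * CF_t / (1+y/m)^(m*t + 2):
  t = 1.0000: term = 7.050778
  t = 2.0000: term = 527.287354
Convexity = (1/P) * sum = 534.338133 / 99.436595 = 5.373657


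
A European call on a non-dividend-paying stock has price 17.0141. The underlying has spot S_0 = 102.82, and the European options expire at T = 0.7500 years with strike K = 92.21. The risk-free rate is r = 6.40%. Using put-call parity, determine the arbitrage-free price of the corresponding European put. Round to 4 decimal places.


Put-call parity: C - P = S_0 * exp(-qT) - K * exp(-rT).
S_0 * exp(-qT) = 102.8200 * 1.00000000 = 102.82000000
K * exp(-rT) = 92.2100 * 0.95313379 = 87.88846651
P = C - S*exp(-qT) + K*exp(-rT)
P = 17.0141 - 102.82000000 + 87.88846651 = 2.0826

Answer: Put price = 2.0826


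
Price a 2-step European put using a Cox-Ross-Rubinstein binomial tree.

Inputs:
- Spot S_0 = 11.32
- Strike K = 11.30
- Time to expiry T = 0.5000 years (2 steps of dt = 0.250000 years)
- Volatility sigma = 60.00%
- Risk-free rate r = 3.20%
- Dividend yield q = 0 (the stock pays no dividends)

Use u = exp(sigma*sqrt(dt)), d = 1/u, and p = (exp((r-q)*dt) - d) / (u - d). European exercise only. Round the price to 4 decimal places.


Answer: Price = V(0,0) = 1.5771

Derivation:
dt = T/N = 0.250000
u = exp(sigma*sqrt(dt)) = 1.349859; d = 1/u = 0.740818
p = (exp((r-q)*dt) - d) / (u - d) = 0.438746
Discount per step: exp(-r*dt) = 0.992032
Stock lattice S(k, i) with i counting down-moves:
  k=0: S(0,0) = 11.3200
  k=1: S(1,0) = 15.2804; S(1,1) = 8.3861
  k=2: S(2,0) = 20.6264; S(2,1) = 11.3200; S(2,2) = 6.2125
Terminal payoffs V(N, i) = max(K - S_T, 0):
  V(2,0) = 0.000000; V(2,1) = 0.000000; V(2,2) = 5.087452
Backward induction: V(k, i) = exp(-r*dt) * [p * V(k+1, i) + (1-p) * V(k+1, i+1)].
  V(1,0) = exp(-r*dt) * [p*0.000000 + (1-p)*0.000000] = 0.000000
  V(1,1) = exp(-r*dt) * [p*0.000000 + (1-p)*5.087452] = 2.832603
  V(0,0) = exp(-r*dt) * [p*0.000000 + (1-p)*2.832603] = 1.577143


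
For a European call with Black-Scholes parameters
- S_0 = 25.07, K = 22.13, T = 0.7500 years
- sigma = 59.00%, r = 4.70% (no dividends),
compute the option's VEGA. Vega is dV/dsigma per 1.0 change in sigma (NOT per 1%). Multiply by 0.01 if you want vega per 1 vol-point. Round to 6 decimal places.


d1 = 0.5685926643; d2 = 0.0576376761
phi(d1) = 0.3393961254; exp(-qT) = 1.0000000000; exp(-rT) = 0.9653640451
Vega = S * exp(-qT) * phi(d1) * sqrt(T) = 25.0700 * 1.0000000000 * 0.3393961254 * 0.8660254038 = 7.368716

Answer: Vega = 7.368716


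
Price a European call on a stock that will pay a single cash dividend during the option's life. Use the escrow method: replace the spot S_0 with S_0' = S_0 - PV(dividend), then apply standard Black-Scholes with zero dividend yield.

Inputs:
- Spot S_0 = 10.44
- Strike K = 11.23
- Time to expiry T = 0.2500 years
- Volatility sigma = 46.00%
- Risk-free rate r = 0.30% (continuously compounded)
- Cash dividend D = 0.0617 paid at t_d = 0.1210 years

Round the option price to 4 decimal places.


Answer: Price = 0.6234

Derivation:
PV(D) = D * exp(-r * t_d) = 0.0617 * 0.99963707 = 0.06167761
S_0' = S_0 - PV(D) = 10.4400 - 0.06167761 = 10.37832239
d1 = (ln(S_0'/K) + (r + sigma^2/2)*T) / (sigma*sqrt(T)) = -0.22465010
d2 = d1 - sigma*sqrt(T) = -0.45465010
exp(-rT) = 0.99925028
N(d1) = 0.41112574; N(d2) = 0.32468049
C = S_0' * N(d1) - K * exp(-rT) * N(d2) = 10.37832239 * 0.41112574 - 11.2300 * 0.99925028 * 0.32468049 = 0.6234


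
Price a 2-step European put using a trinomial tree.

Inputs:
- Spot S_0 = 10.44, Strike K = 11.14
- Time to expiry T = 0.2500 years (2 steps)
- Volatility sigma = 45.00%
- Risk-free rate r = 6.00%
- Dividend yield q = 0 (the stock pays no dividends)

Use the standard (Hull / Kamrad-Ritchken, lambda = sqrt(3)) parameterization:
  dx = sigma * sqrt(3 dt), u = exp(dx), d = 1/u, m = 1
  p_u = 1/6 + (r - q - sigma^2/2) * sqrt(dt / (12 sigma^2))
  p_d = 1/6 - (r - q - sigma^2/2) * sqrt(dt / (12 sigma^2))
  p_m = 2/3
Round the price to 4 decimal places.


Answer: Price = V(0,0) = 1.2443

Derivation:
dt = T/N = 0.125000; dx = sigma*sqrt(3*dt) = 0.275568
u = exp(dx) = 1.317278; d = 1/u = 0.759141
p_u = 0.157311, p_m = 0.666667, p_d = 0.176022
Discount per step: exp(-r*dt) = 0.992528
Stock lattice S(k, j) with j the centered position index:
  k=0: S(0,+0) = 10.4400
  k=1: S(1,-1) = 7.9254; S(1,+0) = 10.4400; S(1,+1) = 13.7524
  k=2: S(2,-2) = 6.0165; S(2,-1) = 7.9254; S(2,+0) = 10.4400; S(2,+1) = 13.7524; S(2,+2) = 18.1157
Terminal payoffs V(N, j) = max(K - S_T, 0):
  V(2,-2) = 5.123478; V(2,-1) = 3.214567; V(2,+0) = 0.700000; V(2,+1) = 0.000000; V(2,+2) = 0.000000
Backward induction: V(k, j) = exp(-r*dt) * [p_u * V(k+1, j+1) + p_m * V(k+1, j) + p_d * V(k+1, j-1)]
  V(1,-1) = exp(-r*dt) * [p_u*0.700000 + p_m*3.214567 + p_d*5.123478] = 3.131435
  V(1,+0) = exp(-r*dt) * [p_u*0.000000 + p_m*0.700000 + p_d*3.214567] = 1.024787
  V(1,+1) = exp(-r*dt) * [p_u*0.000000 + p_m*0.000000 + p_d*0.700000] = 0.122295
  V(0,+0) = exp(-r*dt) * [p_u*0.122295 + p_m*1.024787 + p_d*3.131435] = 1.244265


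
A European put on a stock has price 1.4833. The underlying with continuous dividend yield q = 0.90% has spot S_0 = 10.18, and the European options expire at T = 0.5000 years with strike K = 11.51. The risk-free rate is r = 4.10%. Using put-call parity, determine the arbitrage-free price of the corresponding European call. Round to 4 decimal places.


Answer: Call price = 0.3411

Derivation:
Put-call parity: C - P = S_0 * exp(-qT) - K * exp(-rT).
S_0 * exp(-qT) = 10.1800 * 0.99551011 = 10.13429292
K * exp(-rT) = 11.5100 * 0.97970870 = 11.27644710
C = P + S*exp(-qT) - K*exp(-rT)
C = 1.4833 + 10.13429292 - 11.27644710 = 0.3411


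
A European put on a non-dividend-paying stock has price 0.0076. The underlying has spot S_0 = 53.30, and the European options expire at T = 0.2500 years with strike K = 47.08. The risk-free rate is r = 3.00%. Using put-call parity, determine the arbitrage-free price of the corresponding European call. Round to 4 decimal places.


Answer: Call price = 6.5794

Derivation:
Put-call parity: C - P = S_0 * exp(-qT) - K * exp(-rT).
S_0 * exp(-qT) = 53.3000 * 1.00000000 = 53.30000000
K * exp(-rT) = 47.0800 * 0.99252805 = 46.72822082
C = P + S*exp(-qT) - K*exp(-rT)
C = 0.0076 + 53.30000000 - 46.72822082 = 6.5794


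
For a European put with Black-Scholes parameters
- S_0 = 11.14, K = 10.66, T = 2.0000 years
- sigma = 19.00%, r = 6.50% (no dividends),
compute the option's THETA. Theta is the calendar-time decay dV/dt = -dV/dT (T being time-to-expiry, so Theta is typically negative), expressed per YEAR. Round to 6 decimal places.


Answer: Theta = -0.035012

Derivation:
d1 = 0.7820743008; d2 = 0.5133737239
phi(d1) = 0.2938286105; exp(-qT) = 1.0000000000; exp(-rT) = 0.8780954309
Theta = -S*exp(-qT)*phi(d1)*sigma/(2*sqrt(T)) + r*K*exp(-rT)*N(-d2) - q*S*exp(-qT)*N(-d1)
N(-d1) = 0.2170854545; N(-d2) = 0.3038449612; sqrt(T) = 1.4142135624
Term 1 = -11.1400 * 1.0000000000 * 0.2938286105 * 0.1900 / (2 * 1.4142135624) = -0.2198810892
Term 2 = 0.0650 * 10.6600 * 0.8780954309 * 0.3038449612 = 0.1848690959
Term 3 = 0 (no dividend yield, q = 0)
Theta = -0.2198810892 + (0.1848690959) + (0.0000000000) = -0.035012


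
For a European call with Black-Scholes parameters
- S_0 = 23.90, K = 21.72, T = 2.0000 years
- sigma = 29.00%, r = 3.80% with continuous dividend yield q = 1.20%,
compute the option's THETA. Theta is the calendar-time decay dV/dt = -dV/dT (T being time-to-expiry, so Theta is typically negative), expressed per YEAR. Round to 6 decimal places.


Answer: Theta = -1.043245

Derivation:
d1 = 0.5650635706; d2 = 0.1549416375
phi(d1) = 0.3400757294; exp(-qT) = 0.9762857098; exp(-rT) = 0.9268162066
Theta = -S*exp(-qT)*phi(d1)*sigma/(2*sqrt(T)) - r*K*exp(-rT)*N(d2) + q*S*exp(-qT)*N(d1)
N(d1) = 0.7139847371; N(d2) = 0.5615663360; sqrt(T) = 1.4142135624
Term 1 = -23.9000 * 0.9762857098 * 0.3400757294 * 0.2900 / (2 * 1.4142135624) = -0.8135860174
Term 2 = -0.0380 * 21.7200 * 0.9268162066 * 0.5615663360 = -0.4295741133
Term 3 = 0.0120 * 23.9000 * 0.9762857098 * 0.7139847371 = 0.1999148279
Theta = -0.8135860174 + (-0.4295741133) + (0.1999148279) = -1.043245


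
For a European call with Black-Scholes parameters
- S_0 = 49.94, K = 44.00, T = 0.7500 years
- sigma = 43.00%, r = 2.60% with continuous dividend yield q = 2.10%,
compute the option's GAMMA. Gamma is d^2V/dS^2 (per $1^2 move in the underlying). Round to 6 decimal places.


Answer: Gamma = 0.018288

Derivation:
d1 = 0.5363185251; d2 = 0.1639276015
phi(d1) = 0.3455018389; exp(-qT) = 0.9843733826; exp(-rT) = 0.9806888952
Gamma = exp(-qT) * phi(d1) / (S * sigma * sqrt(T)) = 0.9843733826 * 0.3455018389 / (49.9400 * 0.4300 * 0.8660254038) = 0.018288


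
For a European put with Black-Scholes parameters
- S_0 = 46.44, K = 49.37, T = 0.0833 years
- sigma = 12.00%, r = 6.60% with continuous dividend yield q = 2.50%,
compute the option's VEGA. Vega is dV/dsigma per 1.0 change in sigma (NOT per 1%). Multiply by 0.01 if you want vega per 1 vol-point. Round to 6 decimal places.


d1 = -1.6505916561; d2 = -1.6852257434
phi(d1) = 0.1021651210; exp(-qT) = 0.9979196669; exp(-rT) = 0.9945172852
Vega = S * exp(-qT) * phi(d1) * sqrt(T) = 46.4400 * 0.9979196669 * 0.1021651210 * 0.2886173938 = 1.366510

Answer: Vega = 1.366510


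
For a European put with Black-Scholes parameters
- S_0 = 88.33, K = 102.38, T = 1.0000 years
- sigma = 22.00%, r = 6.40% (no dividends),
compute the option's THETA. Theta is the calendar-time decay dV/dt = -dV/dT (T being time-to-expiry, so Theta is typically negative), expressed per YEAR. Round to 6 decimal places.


d1 = -0.2700526376; d2 = -0.4900526376
phi(d1) = 0.3846571939; exp(-qT) = 1.0000000000; exp(-rT) = 0.9380049995
Theta = -S*exp(-qT)*phi(d1)*sigma/(2*sqrt(T)) + r*K*exp(-rT)*N(-d2) - q*S*exp(-qT)*N(-d1)
N(-d1) = 0.6064401208; N(-d2) = 0.6879516742; sqrt(T) = 1.0000000000
Term 1 = -88.3300 * 1.0000000000 * 0.3846571939 * 0.2200 / (2 * 1.0000000000) = -3.7374446931
Term 2 = 0.0640 * 102.3800 * 0.9380049995 * 0.6879516742 = 4.2282259202
Term 3 = 0 (no dividend yield, q = 0)
Theta = -3.7374446931 + (4.2282259202) + (0.0000000000) = 0.490781

Answer: Theta = 0.490781


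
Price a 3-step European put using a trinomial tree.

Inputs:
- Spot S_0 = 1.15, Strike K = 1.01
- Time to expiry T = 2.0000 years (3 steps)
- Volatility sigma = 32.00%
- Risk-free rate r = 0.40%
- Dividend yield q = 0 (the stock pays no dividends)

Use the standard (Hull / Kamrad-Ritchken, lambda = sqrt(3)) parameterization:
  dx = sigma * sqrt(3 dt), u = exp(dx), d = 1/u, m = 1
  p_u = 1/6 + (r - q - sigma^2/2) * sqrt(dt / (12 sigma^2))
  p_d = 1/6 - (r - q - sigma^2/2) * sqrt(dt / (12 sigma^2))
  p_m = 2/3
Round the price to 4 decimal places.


dt = T/N = 0.666667; dx = sigma*sqrt(3*dt) = 0.452548
u = exp(dx) = 1.572314; d = 1/u = 0.636005
p_u = 0.131901, p_m = 0.666667, p_d = 0.201433
Discount per step: exp(-r*dt) = 0.997337
Stock lattice S(k, j) with j the centered position index:
  k=0: S(0,+0) = 1.1500
  k=1: S(1,-1) = 0.7314; S(1,+0) = 1.1500; S(1,+1) = 1.8082
  k=2: S(2,-2) = 0.4652; S(2,-1) = 0.7314; S(2,+0) = 1.1500; S(2,+1) = 1.8082; S(2,+2) = 2.8430
  k=3: S(3,-3) = 0.2959; S(3,-2) = 0.4652; S(3,-1) = 0.7314; S(3,+0) = 1.1500; S(3,+1) = 1.8082; S(3,+2) = 2.8430; S(3,+3) = 4.4701
Terminal payoffs V(N, j) = max(K - S_T, 0):
  V(3,-3) = 0.714144; V(3,-2) = 0.544822; V(3,-1) = 0.278594; V(3,+0) = 0.000000; V(3,+1) = 0.000000; V(3,+2) = 0.000000; V(3,+3) = 0.000000
Backward induction: V(k, j) = exp(-r*dt) * [p_u * V(k+1, j+1) + p_m * V(k+1, j) + p_d * V(k+1, j-1)]
  V(2,-2) = exp(-r*dt) * [p_u*0.278594 + p_m*0.544822 + p_d*0.714144] = 0.542365
  V(2,-1) = exp(-r*dt) * [p_u*0.000000 + p_m*0.278594 + p_d*0.544822] = 0.294687
  V(2,+0) = exp(-r*dt) * [p_u*0.000000 + p_m*0.000000 + p_d*0.278594] = 0.055968
  V(2,+1) = exp(-r*dt) * [p_u*0.000000 + p_m*0.000000 + p_d*0.000000] = 0.000000
  V(2,+2) = exp(-r*dt) * [p_u*0.000000 + p_m*0.000000 + p_d*0.000000] = 0.000000
  V(1,-1) = exp(-r*dt) * [p_u*0.055968 + p_m*0.294687 + p_d*0.542365] = 0.312257
  V(1,+0) = exp(-r*dt) * [p_u*0.000000 + p_m*0.055968 + p_d*0.294687] = 0.096415
  V(1,+1) = exp(-r*dt) * [p_u*0.000000 + p_m*0.000000 + p_d*0.055968] = 0.011244
  V(0,+0) = exp(-r*dt) * [p_u*0.011244 + p_m*0.096415 + p_d*0.312257] = 0.128316

Answer: Price = V(0,0) = 0.1283


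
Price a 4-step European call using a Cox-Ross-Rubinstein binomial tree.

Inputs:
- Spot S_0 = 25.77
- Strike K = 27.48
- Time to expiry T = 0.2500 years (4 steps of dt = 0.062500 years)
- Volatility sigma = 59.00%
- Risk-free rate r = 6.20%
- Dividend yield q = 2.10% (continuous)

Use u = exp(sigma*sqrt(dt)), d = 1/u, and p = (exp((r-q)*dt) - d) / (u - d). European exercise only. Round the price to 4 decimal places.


dt = T/N = 0.062500
u = exp(sigma*sqrt(dt)) = 1.158933; d = 1/u = 0.862862
p = (exp((r-q)*dt) - d) / (u - d) = 0.471858
Discount per step: exp(-r*dt) = 0.996132
Stock lattice S(k, i) with i counting down-moves:
  k=0: S(0,0) = 25.7700
  k=1: S(1,0) = 29.8657; S(1,1) = 22.2360
  k=2: S(2,0) = 34.6124; S(2,1) = 25.7700; S(2,2) = 19.1866
  k=3: S(3,0) = 40.1134; S(3,1) = 29.8657; S(3,2) = 22.2360; S(3,3) = 16.5554
  k=4: S(4,0) = 46.4888; S(4,1) = 34.6124; S(4,2) = 25.7700; S(4,3) = 19.1866; S(4,4) = 14.2850
Terminal payoffs V(N, i) = max(S_T - K, 0):
  V(4,0) = 19.008781; V(4,1) = 7.132366; V(4,2) = 0.000000; V(4,3) = 0.000000; V(4,4) = 0.000000
Backward induction: V(k, i) = exp(-r*dt) * [p * V(k+1, i) + (1-p) * V(k+1, i+1)].
  V(3,0) = exp(-r*dt) * [p*19.008781 + (1-p)*7.132366] = 12.687088
  V(3,1) = exp(-r*dt) * [p*7.132366 + (1-p)*0.000000] = 3.352447
  V(3,2) = exp(-r*dt) * [p*0.000000 + (1-p)*0.000000] = 0.000000
  V(3,3) = exp(-r*dt) * [p*0.000000 + (1-p)*0.000000] = 0.000000
  V(2,0) = exp(-r*dt) * [p*12.687088 + (1-p)*3.352447] = 7.727070
  V(2,1) = exp(-r*dt) * [p*3.352447 + (1-p)*0.000000] = 1.575760
  V(2,2) = exp(-r*dt) * [p*0.000000 + (1-p)*0.000000] = 0.000000
  V(1,0) = exp(-r*dt) * [p*7.727070 + (1-p)*1.575760] = 4.460984
  V(1,1) = exp(-r*dt) * [p*1.575760 + (1-p)*0.000000] = 0.740659
  V(0,0) = exp(-r*dt) * [p*4.460984 + (1-p)*0.740659] = 2.486470

Answer: Price = V(0,0) = 2.4865


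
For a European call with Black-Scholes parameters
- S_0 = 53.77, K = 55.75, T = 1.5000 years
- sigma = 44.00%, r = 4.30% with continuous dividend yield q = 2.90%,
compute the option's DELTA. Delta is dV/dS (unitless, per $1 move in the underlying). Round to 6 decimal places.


d1 = 0.2413086623; d2 = -0.2975790811
phi(d1) = 0.3874945602; exp(-qT) = 0.9574325541; exp(-rT) = 0.9375361143
N(d1) = 0.5953420511
Delta = exp(-qT) * N(d1) = 0.9574325541 * 0.5953420511 = 0.570000

Answer: Delta = 0.570000


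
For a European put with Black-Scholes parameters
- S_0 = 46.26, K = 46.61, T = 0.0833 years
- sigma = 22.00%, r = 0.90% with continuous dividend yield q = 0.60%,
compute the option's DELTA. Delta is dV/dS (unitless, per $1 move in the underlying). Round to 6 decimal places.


Answer: Delta = -0.532818

Derivation:
d1 = -0.0830242531; d2 = -0.1465200797
phi(d1) = 0.3975696872; exp(-qT) = 0.9995003249; exp(-rT) = 0.9992505810
N(-d1) = 0.5330838725
Delta = -exp(-qT) * N(-d1) = -0.9995003249 * 0.5330838725 = -0.532818


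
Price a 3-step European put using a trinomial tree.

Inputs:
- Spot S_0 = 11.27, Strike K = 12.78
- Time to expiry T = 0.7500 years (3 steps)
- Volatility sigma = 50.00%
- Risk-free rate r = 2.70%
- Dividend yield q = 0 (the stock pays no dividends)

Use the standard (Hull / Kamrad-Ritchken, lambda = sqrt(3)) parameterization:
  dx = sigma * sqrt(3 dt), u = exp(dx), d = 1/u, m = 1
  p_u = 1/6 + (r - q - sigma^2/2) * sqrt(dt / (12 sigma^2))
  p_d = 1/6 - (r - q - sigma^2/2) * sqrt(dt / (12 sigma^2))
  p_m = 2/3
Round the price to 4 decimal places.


Answer: Price = V(0,0) = 2.7457

Derivation:
dt = T/N = 0.250000; dx = sigma*sqrt(3*dt) = 0.433013
u = exp(dx) = 1.541896; d = 1/u = 0.648552
p_u = 0.138377, p_m = 0.666667, p_d = 0.194957
Discount per step: exp(-r*dt) = 0.993273
Stock lattice S(k, j) with j the centered position index:
  k=0: S(0,+0) = 11.2700
  k=1: S(1,-1) = 7.3092; S(1,+0) = 11.2700; S(1,+1) = 17.3772
  k=2: S(2,-2) = 4.7404; S(2,-1) = 7.3092; S(2,+0) = 11.2700; S(2,+1) = 17.3772; S(2,+2) = 26.7938
  k=3: S(3,-3) = 3.0744; S(3,-2) = 4.7404; S(3,-1) = 7.3092; S(3,+0) = 11.2700; S(3,+1) = 17.3772; S(3,+2) = 26.7938; S(3,+3) = 41.3132
Terminal payoffs V(N, j) = max(K - S_T, 0):
  V(3,-3) = 9.705611; V(3,-2) = 8.039612; V(3,-1) = 5.470816; V(3,+0) = 1.510000; V(3,+1) = 0.000000; V(3,+2) = 0.000000; V(3,+3) = 0.000000
Backward induction: V(k, j) = exp(-r*dt) * [p_u * V(k+1, j+1) + p_m * V(k+1, j) + p_d * V(k+1, j-1)]
  V(2,-2) = exp(-r*dt) * [p_u*5.470816 + p_m*8.039612 + p_d*9.705611] = 7.955071
  V(2,-1) = exp(-r*dt) * [p_u*1.510000 + p_m*5.470816 + p_d*8.039612] = 5.387051
  V(2,+0) = exp(-r*dt) * [p_u*0.000000 + p_m*1.510000 + p_d*5.470816] = 2.059292
  V(2,+1) = exp(-r*dt) * [p_u*0.000000 + p_m*0.000000 + p_d*1.510000] = 0.292404
  V(2,+2) = exp(-r*dt) * [p_u*0.000000 + p_m*0.000000 + p_d*0.000000] = 0.000000
  V(1,-1) = exp(-r*dt) * [p_u*2.059292 + p_m*5.387051 + p_d*7.955071] = 5.390710
  V(1,+0) = exp(-r*dt) * [p_u*0.292404 + p_m*2.059292 + p_d*5.387051] = 2.446993
  V(1,+1) = exp(-r*dt) * [p_u*0.000000 + p_m*0.292404 + p_d*2.059292] = 0.592397
  V(0,+0) = exp(-r*dt) * [p_u*0.592397 + p_m*2.446993 + p_d*5.390710] = 2.745662


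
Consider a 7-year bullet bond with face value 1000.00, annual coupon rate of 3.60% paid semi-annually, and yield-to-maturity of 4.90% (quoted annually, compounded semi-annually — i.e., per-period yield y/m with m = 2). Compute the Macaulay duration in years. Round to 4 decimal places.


Coupon per period c = face * coupon_rate / m = 18.000000
Periods per year m = 2; per-period yield y/m = 0.024500
Number of cashflows N = 14
Cashflows (t years, CF_t, discount factor 1/(1+y/m)^(m*t), PV):
  t = 0.5000: CF_t = 18.000000, DF = 0.976086, PV = 17.569546
  t = 1.0000: CF_t = 18.000000, DF = 0.952744, PV = 17.149386
  t = 1.5000: CF_t = 18.000000, DF = 0.929960, PV = 16.739274
  t = 2.0000: CF_t = 18.000000, DF = 0.907721, PV = 16.338969
  t = 2.5000: CF_t = 18.000000, DF = 0.886013, PV = 15.948237
  t = 3.0000: CF_t = 18.000000, DF = 0.864825, PV = 15.566850
  t = 3.5000: CF_t = 18.000000, DF = 0.844143, PV = 15.194582
  t = 4.0000: CF_t = 18.000000, DF = 0.823957, PV = 14.831217
  t = 4.5000: CF_t = 18.000000, DF = 0.804252, PV = 14.476542
  t = 5.0000: CF_t = 18.000000, DF = 0.785019, PV = 14.130349
  t = 5.5000: CF_t = 18.000000, DF = 0.766246, PV = 13.792434
  t = 6.0000: CF_t = 18.000000, DF = 0.747922, PV = 13.462600
  t = 6.5000: CF_t = 18.000000, DF = 0.730036, PV = 13.140654
  t = 7.0000: CF_t = 1018.000000, DF = 0.712578, PV = 725.404591
Price P = sum_t PV_t = 923.745232
Macaulay numerator sum_t t * PV_t:
  t * PV_t at t = 0.5000: 8.784773
  t * PV_t at t = 1.0000: 17.149386
  t * PV_t at t = 1.5000: 25.108911
  t * PV_t at t = 2.0000: 32.677938
  t * PV_t at t = 2.5000: 39.870593
  t * PV_t at t = 3.0000: 46.700549
  t * PV_t at t = 3.5000: 53.181038
  t * PV_t at t = 4.0000: 59.324870
  t * PV_t at t = 4.5000: 65.144440
  t * PV_t at t = 5.0000: 70.651743
  t * PV_t at t = 5.5000: 75.858387
  t * PV_t at t = 6.0000: 80.775602
  t * PV_t at t = 6.5000: 85.414253
  t * PV_t at t = 7.0000: 5077.832135
Macaulay duration D = (sum_t t * PV_t) / P = 5738.474619 / 923.745232 = 6.212183

Answer: Macaulay duration = 6.2122 years


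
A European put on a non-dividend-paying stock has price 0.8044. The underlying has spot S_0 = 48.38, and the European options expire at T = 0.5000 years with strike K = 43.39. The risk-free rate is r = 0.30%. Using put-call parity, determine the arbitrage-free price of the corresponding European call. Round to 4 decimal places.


Put-call parity: C - P = S_0 * exp(-qT) - K * exp(-rT).
S_0 * exp(-qT) = 48.3800 * 1.00000000 = 48.38000000
K * exp(-rT) = 43.3900 * 0.99850112 = 43.32496379
C = P + S*exp(-qT) - K*exp(-rT)
C = 0.8044 + 48.38000000 - 43.32496379 = 5.8594

Answer: Call price = 5.8594


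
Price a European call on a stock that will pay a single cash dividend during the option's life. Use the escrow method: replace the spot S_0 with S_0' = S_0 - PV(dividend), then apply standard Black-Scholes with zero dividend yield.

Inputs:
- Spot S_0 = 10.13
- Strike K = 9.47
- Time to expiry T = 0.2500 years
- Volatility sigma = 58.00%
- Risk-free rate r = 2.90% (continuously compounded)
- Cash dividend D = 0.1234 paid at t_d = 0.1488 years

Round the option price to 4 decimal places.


Answer: Price = 1.4472

Derivation:
PV(D) = D * exp(-r * t_d) = 0.1234 * 0.99569410 = 0.12286865
S_0' = S_0 - PV(D) = 10.1300 - 0.12286865 = 10.00713135
d1 = (ln(S_0'/K) + (r + sigma^2/2)*T) / (sigma*sqrt(T)) = 0.36023816
d2 = d1 - sigma*sqrt(T) = 0.07023816
exp(-rT) = 0.99277622
N(d1) = 0.64066548; N(d2) = 0.52799795
C = S_0' * N(d1) - K * exp(-rT) * N(d2) = 10.00713135 * 0.64066548 - 9.4700 * 0.99277622 * 0.52799795 = 1.4472


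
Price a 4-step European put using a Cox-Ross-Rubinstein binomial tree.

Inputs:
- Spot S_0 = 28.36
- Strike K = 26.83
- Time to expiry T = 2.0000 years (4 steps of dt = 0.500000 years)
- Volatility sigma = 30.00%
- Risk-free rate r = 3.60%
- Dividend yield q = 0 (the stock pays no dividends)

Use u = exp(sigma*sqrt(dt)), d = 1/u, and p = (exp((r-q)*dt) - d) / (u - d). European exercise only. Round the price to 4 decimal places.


dt = T/N = 0.500000
u = exp(sigma*sqrt(dt)) = 1.236311; d = 1/u = 0.808858
p = (exp((r-q)*dt) - d) / (u - d) = 0.489656
Discount per step: exp(-r*dt) = 0.982161
Stock lattice S(k, i) with i counting down-moves:
  k=0: S(0,0) = 28.3600
  k=1: S(1,0) = 35.0618; S(1,1) = 22.9392
  k=2: S(2,0) = 43.3473; S(2,1) = 28.3600; S(2,2) = 18.5546
  k=3: S(3,0) = 53.5907; S(3,1) = 35.0618; S(3,2) = 22.9392; S(3,3) = 15.0080
  k=4: S(4,0) = 66.2548; S(4,1) = 43.3473; S(4,2) = 28.3600; S(4,3) = 18.5546; S(4,4) = 12.1393
Terminal payoffs V(N, i) = max(K - S_T, 0):
  V(4,0) = 0.000000; V(4,1) = 0.000000; V(4,2) = 0.000000; V(4,3) = 8.275439; V(4,4) = 14.690658
Backward induction: V(k, i) = exp(-r*dt) * [p * V(k+1, i) + (1-p) * V(k+1, i+1)].
  V(3,0) = exp(-r*dt) * [p*0.000000 + (1-p)*0.000000] = 0.000000
  V(3,1) = exp(-r*dt) * [p*0.000000 + (1-p)*0.000000] = 0.000000
  V(3,2) = exp(-r*dt) * [p*0.000000 + (1-p)*8.275439] = 4.147980
  V(3,3) = exp(-r*dt) * [p*8.275439 + (1-p)*14.690658] = 11.343377
  V(2,0) = exp(-r*dt) * [p*0.000000 + (1-p)*0.000000] = 0.000000
  V(2,1) = exp(-r*dt) * [p*0.000000 + (1-p)*4.147980] = 2.079133
  V(2,2) = exp(-r*dt) * [p*4.147980 + (1-p)*11.343377] = 7.680604
  V(1,0) = exp(-r*dt) * [p*0.000000 + (1-p)*2.079133] = 1.042144
  V(1,1) = exp(-r*dt) * [p*2.079133 + (1-p)*7.680604] = 4.849724
  V(0,0) = exp(-r*dt) * [p*1.042144 + (1-p)*4.849724] = 2.932064

Answer: Price = V(0,0) = 2.9321


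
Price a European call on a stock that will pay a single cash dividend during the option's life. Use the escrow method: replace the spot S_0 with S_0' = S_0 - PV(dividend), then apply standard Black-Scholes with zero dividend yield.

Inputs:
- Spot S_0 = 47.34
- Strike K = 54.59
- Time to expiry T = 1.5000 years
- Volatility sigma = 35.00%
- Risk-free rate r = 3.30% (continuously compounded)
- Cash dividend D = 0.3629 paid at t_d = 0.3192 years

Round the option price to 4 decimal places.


PV(D) = D * exp(-r * t_d) = 0.3629 * 0.98952168 = 0.35909742
S_0' = S_0 - PV(D) = 47.3400 - 0.35909742 = 46.98090258
d1 = (ln(S_0'/K) + (r + sigma^2/2)*T) / (sigma*sqrt(T)) = -0.02037631
d2 = d1 - sigma*sqrt(T) = -0.44903702
exp(-rT) = 0.95170516
N(d1) = 0.49187159; N(d2) = 0.32670248
C = S_0' * N(d1) - K * exp(-rT) * N(d2) = 46.98090258 * 0.49187159 - 54.5900 * 0.95170516 * 0.32670248 = 6.1352

Answer: Price = 6.1352


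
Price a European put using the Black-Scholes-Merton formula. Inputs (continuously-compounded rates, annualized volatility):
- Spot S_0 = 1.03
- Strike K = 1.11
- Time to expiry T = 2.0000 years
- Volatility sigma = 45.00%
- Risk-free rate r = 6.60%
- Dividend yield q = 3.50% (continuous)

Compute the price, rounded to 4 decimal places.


d1 = (ln(S/K) + (r - q + 0.5*sigma^2) * T) / (sigma * sqrt(T)) = 0.29808289
d2 = d1 - sigma * sqrt(T) = -0.33831322
exp(-rT) = 0.87634100; exp(-qT) = 0.93239382
P = K * exp(-rT) * N(-d2) - S_0 * exp(-qT) * N(-d1)
N(-d1) = 0.38281995; N(-d2) = 0.63243642
P = 1.1100 * 0.87634100 * 0.63243642 - 1.0300 * 0.93239382 * 0.38281995 = 0.2475

Answer: Price = 0.2475


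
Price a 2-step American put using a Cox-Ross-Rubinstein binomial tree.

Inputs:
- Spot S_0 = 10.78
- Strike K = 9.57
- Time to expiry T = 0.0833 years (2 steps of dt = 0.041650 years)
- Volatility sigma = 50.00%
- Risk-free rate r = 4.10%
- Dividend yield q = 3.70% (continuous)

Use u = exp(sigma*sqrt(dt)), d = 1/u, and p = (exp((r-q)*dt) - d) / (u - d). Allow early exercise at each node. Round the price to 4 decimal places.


Answer: Price = V(0,0) = 0.2140

Derivation:
dt = T/N = 0.041650
u = exp(sigma*sqrt(dt)) = 1.107430; d = 1/u = 0.902992
p = (exp((r-q)*dt) - d) / (u - d) = 0.475327
Discount per step: exp(-r*dt) = 0.998294
Stock lattice S(k, i) with i counting down-moves:
  k=0: S(0,0) = 10.7800
  k=1: S(1,0) = 11.9381; S(1,1) = 9.7343
  k=2: S(2,0) = 13.2206; S(2,1) = 10.7800; S(2,2) = 8.7900
Terminal payoffs V(N, i) = max(K - S_T, 0):
  V(2,0) = 0.000000; V(2,1) = 0.000000; V(2,2) = 0.780048
Backward induction: V(k, i) = exp(-r*dt) * [p * V(k+1, i) + (1-p) * V(k+1, i+1)]; then take max(V_cont, immediate exercise) for American.
  V(1,0) = exp(-r*dt) * [p*0.000000 + (1-p)*0.000000] = 0.000000; exercise = 0.000000; V(1,0) = max -> 0.000000
  V(1,1) = exp(-r*dt) * [p*0.000000 + (1-p)*0.780048] = 0.408572; exercise = 0.000000; V(1,1) = max -> 0.408572
  V(0,0) = exp(-r*dt) * [p*0.000000 + (1-p)*0.408572] = 0.214001; exercise = 0.000000; V(0,0) = max -> 0.214001


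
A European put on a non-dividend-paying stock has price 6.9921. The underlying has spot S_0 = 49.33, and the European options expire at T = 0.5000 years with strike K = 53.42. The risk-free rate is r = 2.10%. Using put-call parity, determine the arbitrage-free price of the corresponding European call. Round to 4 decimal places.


Answer: Call price = 3.4601

Derivation:
Put-call parity: C - P = S_0 * exp(-qT) - K * exp(-rT).
S_0 * exp(-qT) = 49.3300 * 1.00000000 = 49.33000000
K * exp(-rT) = 53.4200 * 0.98955493 = 52.86202450
C = P + S*exp(-qT) - K*exp(-rT)
C = 6.9921 + 49.33000000 - 52.86202450 = 3.4601


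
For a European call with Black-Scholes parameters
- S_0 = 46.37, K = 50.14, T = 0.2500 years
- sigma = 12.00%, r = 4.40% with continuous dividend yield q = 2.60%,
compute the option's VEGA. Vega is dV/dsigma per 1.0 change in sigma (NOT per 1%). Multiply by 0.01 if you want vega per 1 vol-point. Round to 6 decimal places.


Answer: Vega = 4.484992

Derivation:
d1 = -1.1977732388; d2 = -1.2577732388
phi(d1) = 0.1947051533; exp(-qT) = 0.9935210793; exp(-rT) = 0.9890602788
Vega = S * exp(-qT) * phi(d1) * sqrt(T) = 46.3700 * 0.9935210793 * 0.1947051533 * 0.5000000000 = 4.484992


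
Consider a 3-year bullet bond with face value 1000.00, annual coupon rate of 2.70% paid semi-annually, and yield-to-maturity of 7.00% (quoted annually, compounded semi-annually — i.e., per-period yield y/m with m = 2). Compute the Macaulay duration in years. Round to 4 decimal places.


Coupon per period c = face * coupon_rate / m = 13.500000
Periods per year m = 2; per-period yield y/m = 0.035000
Number of cashflows N = 6
Cashflows (t years, CF_t, discount factor 1/(1+y/m)^(m*t), PV):
  t = 0.5000: CF_t = 13.500000, DF = 0.966184, PV = 13.043478
  t = 1.0000: CF_t = 13.500000, DF = 0.933511, PV = 12.602394
  t = 1.5000: CF_t = 13.500000, DF = 0.901943, PV = 12.176227
  t = 2.0000: CF_t = 13.500000, DF = 0.871442, PV = 11.764470
  t = 2.5000: CF_t = 13.500000, DF = 0.841973, PV = 11.366638
  t = 3.0000: CF_t = 1013.500000, DF = 0.813501, PV = 824.482903
Price P = sum_t PV_t = 885.436110
Macaulay numerator sum_t t * PV_t:
  t * PV_t at t = 0.5000: 6.521739
  t * PV_t at t = 1.0000: 12.602394
  t * PV_t at t = 1.5000: 18.264340
  t * PV_t at t = 2.0000: 23.528940
  t * PV_t at t = 2.5000: 28.416594
  t * PV_t at t = 3.0000: 2473.448709
Macaulay duration D = (sum_t t * PV_t) / P = 2562.782717 / 885.436110 = 2.894373

Answer: Macaulay duration = 2.8944 years


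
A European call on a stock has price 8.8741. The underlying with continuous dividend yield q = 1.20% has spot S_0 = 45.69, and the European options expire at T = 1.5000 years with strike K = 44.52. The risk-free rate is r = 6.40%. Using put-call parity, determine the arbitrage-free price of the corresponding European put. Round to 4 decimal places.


Answer: Put price = 4.4440

Derivation:
Put-call parity: C - P = S_0 * exp(-qT) - K * exp(-rT).
S_0 * exp(-qT) = 45.6900 * 0.98216103 = 44.87493757
K * exp(-rT) = 44.5200 * 0.90846402 = 40.44481800
P = C - S*exp(-qT) + K*exp(-rT)
P = 8.8741 - 44.87493757 + 40.44481800 = 4.4440


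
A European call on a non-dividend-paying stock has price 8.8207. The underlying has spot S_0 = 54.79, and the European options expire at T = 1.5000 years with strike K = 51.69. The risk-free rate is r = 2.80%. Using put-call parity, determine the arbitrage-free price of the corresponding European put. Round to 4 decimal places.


Answer: Put price = 3.5947

Derivation:
Put-call parity: C - P = S_0 * exp(-qT) - K * exp(-rT).
S_0 * exp(-qT) = 54.7900 * 1.00000000 = 54.79000000
K * exp(-rT) = 51.6900 * 0.95886978 = 49.56397896
P = C - S*exp(-qT) + K*exp(-rT)
P = 8.8207 - 54.79000000 + 49.56397896 = 3.5947


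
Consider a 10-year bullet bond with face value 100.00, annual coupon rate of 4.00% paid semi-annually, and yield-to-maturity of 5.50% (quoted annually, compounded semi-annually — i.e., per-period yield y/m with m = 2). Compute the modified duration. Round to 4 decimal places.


Answer: Modified duration = 7.9928

Derivation:
Coupon per period c = face * coupon_rate / m = 2.000000
Periods per year m = 2; per-period yield y/m = 0.027500
Number of cashflows N = 20
Cashflows (t years, CF_t, discount factor 1/(1+y/m)^(m*t), PV):
  t = 0.5000: CF_t = 2.000000, DF = 0.973236, PV = 1.946472
  t = 1.0000: CF_t = 2.000000, DF = 0.947188, PV = 1.894377
  t = 1.5000: CF_t = 2.000000, DF = 0.921838, PV = 1.843676
  t = 2.0000: CF_t = 2.000000, DF = 0.897166, PV = 1.794331
  t = 2.5000: CF_t = 2.000000, DF = 0.873154, PV = 1.746308
  t = 3.0000: CF_t = 2.000000, DF = 0.849785, PV = 1.699570
  t = 3.5000: CF_t = 2.000000, DF = 0.827041, PV = 1.654083
  t = 4.0000: CF_t = 2.000000, DF = 0.804906, PV = 1.609813
  t = 4.5000: CF_t = 2.000000, DF = 0.783364, PV = 1.566728
  t = 5.0000: CF_t = 2.000000, DF = 0.762398, PV = 1.524796
  t = 5.5000: CF_t = 2.000000, DF = 0.741993, PV = 1.483986
  t = 6.0000: CF_t = 2.000000, DF = 0.722134, PV = 1.444269
  t = 6.5000: CF_t = 2.000000, DF = 0.702807, PV = 1.405614
  t = 7.0000: CF_t = 2.000000, DF = 0.683997, PV = 1.367995
  t = 7.5000: CF_t = 2.000000, DF = 0.665691, PV = 1.331382
  t = 8.0000: CF_t = 2.000000, DF = 0.647874, PV = 1.295748
  t = 8.5000: CF_t = 2.000000, DF = 0.630535, PV = 1.261069
  t = 9.0000: CF_t = 2.000000, DF = 0.613659, PV = 1.227318
  t = 9.5000: CF_t = 2.000000, DF = 0.597235, PV = 1.194470
  t = 10.0000: CF_t = 102.000000, DF = 0.581251, PV = 59.287558
Price P = sum_t PV_t = 88.579561
First compute Macaulay numerator sum_t t * PV_t:
  t * PV_t at t = 0.5000: 0.973236
  t * PV_t at t = 1.0000: 1.894377
  t * PV_t at t = 1.5000: 2.765513
  t * PV_t at t = 2.0000: 3.588663
  t * PV_t at t = 2.5000: 4.365770
  t * PV_t at t = 3.0000: 5.098709
  t * PV_t at t = 3.5000: 5.789289
  t * PV_t at t = 4.0000: 6.439251
  t * PV_t at t = 4.5000: 7.050275
  t * PV_t at t = 5.0000: 7.623979
  t * PV_t at t = 5.5000: 8.161924
  t * PV_t at t = 6.0000: 8.665613
  t * PV_t at t = 6.5000: 9.136494
  t * PV_t at t = 7.0000: 9.575962
  t * PV_t at t = 7.5000: 9.985362
  t * PV_t at t = 8.0000: 10.365988
  t * PV_t at t = 8.5000: 10.719087
  t * PV_t at t = 9.0000: 11.045861
  t * PV_t at t = 9.5000: 11.347464
  t * PV_t at t = 10.0000: 592.875578
Macaulay duration D = 727.468393 / 88.579561 = 8.212599
Modified duration = D / (1 + y/m) = 8.212599 / (1 + 0.027500) = 7.992797


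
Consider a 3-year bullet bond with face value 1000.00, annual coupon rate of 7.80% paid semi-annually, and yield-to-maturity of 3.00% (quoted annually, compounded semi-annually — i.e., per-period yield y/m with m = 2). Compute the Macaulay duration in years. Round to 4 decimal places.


Coupon per period c = face * coupon_rate / m = 39.000000
Periods per year m = 2; per-period yield y/m = 0.015000
Number of cashflows N = 6
Cashflows (t years, CF_t, discount factor 1/(1+y/m)^(m*t), PV):
  t = 0.5000: CF_t = 39.000000, DF = 0.985222, PV = 38.423645
  t = 1.0000: CF_t = 39.000000, DF = 0.970662, PV = 37.855808
  t = 1.5000: CF_t = 39.000000, DF = 0.956317, PV = 37.296363
  t = 2.0000: CF_t = 39.000000, DF = 0.942184, PV = 36.745185
  t = 2.5000: CF_t = 39.000000, DF = 0.928260, PV = 36.202153
  t = 3.0000: CF_t = 1039.000000, DF = 0.914542, PV = 950.209338
Price P = sum_t PV_t = 1136.732492
Macaulay numerator sum_t t * PV_t:
  t * PV_t at t = 0.5000: 19.211823
  t * PV_t at t = 1.0000: 37.855808
  t * PV_t at t = 1.5000: 55.944544
  t * PV_t at t = 2.0000: 73.490370
  t * PV_t at t = 2.5000: 90.505382
  t * PV_t at t = 3.0000: 2850.628014
Macaulay duration D = (sum_t t * PV_t) / P = 3127.635941 / 1136.732492 = 2.751427

Answer: Macaulay duration = 2.7514 years


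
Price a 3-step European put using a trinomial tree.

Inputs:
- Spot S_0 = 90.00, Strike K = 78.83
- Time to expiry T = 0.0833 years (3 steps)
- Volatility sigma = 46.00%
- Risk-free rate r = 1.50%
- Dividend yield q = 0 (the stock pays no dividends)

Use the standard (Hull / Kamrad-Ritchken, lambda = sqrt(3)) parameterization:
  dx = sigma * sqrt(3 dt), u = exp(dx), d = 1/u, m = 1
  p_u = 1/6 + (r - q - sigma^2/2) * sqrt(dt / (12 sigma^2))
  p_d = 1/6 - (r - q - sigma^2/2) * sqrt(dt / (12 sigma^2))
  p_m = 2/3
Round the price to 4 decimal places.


dt = T/N = 0.027767; dx = sigma*sqrt(3*dt) = 0.132764
u = exp(dx) = 1.141980; d = 1/u = 0.875672
p_u = 0.157172, p_m = 0.666667, p_d = 0.176162
Discount per step: exp(-r*dt) = 0.999584
Stock lattice S(k, j) with j the centered position index:
  k=0: S(0,+0) = 90.0000
  k=1: S(1,-1) = 78.8105; S(1,+0) = 90.0000; S(1,+1) = 102.7782
  k=2: S(2,-2) = 69.0121; S(2,-1) = 78.8105; S(2,+0) = 90.0000; S(2,+1) = 102.7782; S(2,+2) = 117.3707
  k=3: S(3,-3) = 60.4319; S(3,-2) = 69.0121; S(3,-1) = 78.8105; S(3,+0) = 90.0000; S(3,+1) = 102.7782; S(3,+2) = 117.3707; S(3,+3) = 134.0351
Terminal payoffs V(N, j) = max(K - S_T, 0):
  V(3,-3) = 18.398066; V(3,-2) = 9.817913; V(3,-1) = 0.019545; V(3,+0) = 0.000000; V(3,+1) = 0.000000; V(3,+2) = 0.000000; V(3,+3) = 0.000000
Backward induction: V(k, j) = exp(-r*dt) * [p_u * V(k+1, j+1) + p_m * V(k+1, j) + p_d * V(k+1, j-1)]
  V(2,-2) = exp(-r*dt) * [p_u*0.019545 + p_m*9.817913 + p_d*18.398066] = 9.785306
  V(2,-1) = exp(-r*dt) * [p_u*0.000000 + p_m*0.019545 + p_d*9.817913] = 1.741845
  V(2,+0) = exp(-r*dt) * [p_u*0.000000 + p_m*0.000000 + p_d*0.019545] = 0.003442
  V(2,+1) = exp(-r*dt) * [p_u*0.000000 + p_m*0.000000 + p_d*0.000000] = 0.000000
  V(2,+2) = exp(-r*dt) * [p_u*0.000000 + p_m*0.000000 + p_d*0.000000] = 0.000000
  V(1,-1) = exp(-r*dt) * [p_u*0.003442 + p_m*1.741845 + p_d*9.785306] = 2.884366
  V(1,+0) = exp(-r*dt) * [p_u*0.000000 + p_m*0.003442 + p_d*1.741845] = 0.309012
  V(1,+1) = exp(-r*dt) * [p_u*0.000000 + p_m*0.000000 + p_d*0.003442] = 0.000606
  V(0,+0) = exp(-r*dt) * [p_u*0.000606 + p_m*0.309012 + p_d*2.884366] = 0.713921

Answer: Price = V(0,0) = 0.7139


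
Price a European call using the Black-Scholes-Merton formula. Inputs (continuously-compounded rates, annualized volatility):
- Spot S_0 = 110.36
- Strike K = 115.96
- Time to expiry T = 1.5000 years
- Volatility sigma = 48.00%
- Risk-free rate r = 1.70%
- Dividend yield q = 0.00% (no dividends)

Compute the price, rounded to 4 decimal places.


Answer: Price = 24.5053

Derivation:
d1 = (ln(S/K) + (r - q + 0.5*sigma^2) * T) / (sigma * sqrt(T)) = 0.25311810
d2 = d1 - sigma * sqrt(T) = -0.33475944
exp(-rT) = 0.97482238; exp(-qT) = 1.00000000
C = S_0 * exp(-qT) * N(d1) - K * exp(-rT) * N(d2)
N(d1) = 0.59991152; N(d2) = 0.36890328
C = 110.3600 * 1.00000000 * 0.59991152 - 115.9600 * 0.97482238 * 0.36890328 = 24.5053


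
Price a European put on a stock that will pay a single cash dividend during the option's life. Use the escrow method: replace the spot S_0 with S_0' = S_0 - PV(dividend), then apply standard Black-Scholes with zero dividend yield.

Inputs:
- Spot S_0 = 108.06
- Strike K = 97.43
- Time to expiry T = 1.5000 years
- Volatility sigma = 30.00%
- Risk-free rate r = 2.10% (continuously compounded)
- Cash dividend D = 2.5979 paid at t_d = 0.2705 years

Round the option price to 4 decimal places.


Answer: Price = 9.6836

Derivation:
PV(D) = D * exp(-r * t_d) = 2.5979 * 0.99433560 = 2.58318446
S_0' = S_0 - PV(D) = 108.0600 - 2.58318446 = 105.47681554
d1 = (ln(S_0'/K) + (r + sigma^2/2)*T) / (sigma*sqrt(T)) = 0.48542627
d2 = d1 - sigma*sqrt(T) = 0.11800281
exp(-rT) = 0.96899096
N(-d1) = 0.31368700; N(-d2) = 0.45303272
P = K * exp(-rT) * N(-d2) - S_0' * N(-d1) = 97.4300 * 0.96899096 * 0.45303272 - 105.47681554 * 0.31368700 = 9.6836
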